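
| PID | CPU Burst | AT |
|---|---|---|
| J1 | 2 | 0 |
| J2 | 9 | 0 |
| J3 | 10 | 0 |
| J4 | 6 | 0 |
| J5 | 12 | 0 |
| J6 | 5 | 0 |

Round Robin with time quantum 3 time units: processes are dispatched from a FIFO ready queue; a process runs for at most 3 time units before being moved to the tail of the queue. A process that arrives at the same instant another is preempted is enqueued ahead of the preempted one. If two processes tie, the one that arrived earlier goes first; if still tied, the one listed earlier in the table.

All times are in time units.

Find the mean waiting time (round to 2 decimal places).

Schedule: | J1 0-2 | J2 2-5 | J3 5-8 | J4 8-11 | J5 11-14 | J6 14-17 | J2 17-20 | J3 20-23 | J4 23-26 | J5 26-29 | J6 29-31 | J2 31-34 | J3 34-37 | J5 37-40 | J3 40-41 | J5 41-44 |
Completion: J1=2  J2=34  J3=41  J4=26  J5=44  J6=31
Waiting times: J1=0, J2=25, J3=31, J4=20, J5=32, J6=26
Average waiting = (0+25+31+20+32+26) / 6 = 134/6 = 22.33

22.33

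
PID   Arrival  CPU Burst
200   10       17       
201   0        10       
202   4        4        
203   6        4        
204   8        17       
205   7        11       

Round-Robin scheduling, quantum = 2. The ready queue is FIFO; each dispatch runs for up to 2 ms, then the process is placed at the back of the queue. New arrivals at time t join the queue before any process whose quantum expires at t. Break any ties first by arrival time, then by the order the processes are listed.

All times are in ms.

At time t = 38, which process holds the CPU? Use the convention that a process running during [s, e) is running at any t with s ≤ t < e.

Timeline: | 201 0-4 | 202 4-6 | 201 6-8 | 203 8-10 | 202 10-12 | 205 12-14 | 204 14-16 | 201 16-18 | 200 18-20 | 203 20-22 | 205 22-24 | 204 24-26 | 201 26-28 | 200 28-30 | 205 30-32 | 204 32-34 | 200 34-36 | 205 36-38 | 204 38-40 | 200 40-42 | 205 42-44 | 204 44-46 | 200 46-48 | 205 48-49 | 204 49-51 | 200 51-53 | 204 53-55 | 200 55-57 | 204 57-59 | 200 59-61 | 204 61-62 | 200 62-63 |
Completion: 200=63  201=28  202=12  203=22  204=62  205=49
Turnaround (C−A): 200=53  201=28  202=8  203=16  204=54  205=42

204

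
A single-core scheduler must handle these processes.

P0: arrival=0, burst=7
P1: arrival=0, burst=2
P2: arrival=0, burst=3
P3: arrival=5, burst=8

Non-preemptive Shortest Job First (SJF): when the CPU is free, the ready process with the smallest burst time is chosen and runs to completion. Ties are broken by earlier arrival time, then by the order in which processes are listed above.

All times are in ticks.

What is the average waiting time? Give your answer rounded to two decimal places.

Gantt: | P1 0-2 | P2 2-5 | P0 5-12 | P3 12-20 |
Completion: P0=12  P1=2  P2=5  P3=20
Turnaround (C−A): P0=12  P1=2  P2=5  P3=15
Waiting times: P0=5, P1=0, P2=2, P3=7
Average waiting = (5+0+2+7) / 4 = 14/4 = 3.50

3.50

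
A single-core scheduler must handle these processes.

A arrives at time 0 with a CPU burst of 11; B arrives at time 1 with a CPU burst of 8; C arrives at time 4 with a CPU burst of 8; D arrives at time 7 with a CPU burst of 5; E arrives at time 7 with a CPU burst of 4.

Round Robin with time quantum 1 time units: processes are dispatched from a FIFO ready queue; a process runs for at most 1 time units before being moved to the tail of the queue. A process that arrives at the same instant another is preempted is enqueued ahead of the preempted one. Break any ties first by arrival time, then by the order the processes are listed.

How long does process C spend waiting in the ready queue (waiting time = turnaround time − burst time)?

Timeline: | A 0-1 | B 1-2 | A 2-3 | B 3-4 | A 4-5 | C 5-6 | B 6-7 | A 7-8 | C 8-9 | D 9-10 | E 10-11 | B 11-12 | A 12-13 | C 13-14 | D 14-15 | E 15-16 | B 16-17 | A 17-18 | C 18-19 | D 19-20 | E 20-21 | B 21-22 | A 22-23 | C 23-24 | D 24-25 | E 25-26 | B 26-27 | A 27-28 | C 28-29 | D 29-30 | B 30-31 | A 31-32 | C 32-33 | A 33-34 | C 34-35 | A 35-36 |
Completion: A=36  B=31  C=35  D=30  E=26
Turnaround (C−A): A=36  B=30  C=31  D=23  E=19
Waiting(C) = turnaround − burst = 31 − 8 = 23

23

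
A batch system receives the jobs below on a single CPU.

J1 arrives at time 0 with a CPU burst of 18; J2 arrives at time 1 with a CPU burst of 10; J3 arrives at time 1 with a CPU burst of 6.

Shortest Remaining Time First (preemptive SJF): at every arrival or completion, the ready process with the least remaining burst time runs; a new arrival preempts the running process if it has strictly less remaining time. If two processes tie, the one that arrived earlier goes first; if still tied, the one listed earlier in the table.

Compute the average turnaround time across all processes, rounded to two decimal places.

18.67

Timeline: | J1 0-1 | J3 1-7 | J2 7-17 | J1 17-34 |
Completion: J1=34  J2=17  J3=7
Turnaround (C−A): J1=34  J2=16  J3=6
Turnaround times: J1=34, J2=16, J3=6
Average turnaround = (34+16+6) / 3 = 56/3 = 18.67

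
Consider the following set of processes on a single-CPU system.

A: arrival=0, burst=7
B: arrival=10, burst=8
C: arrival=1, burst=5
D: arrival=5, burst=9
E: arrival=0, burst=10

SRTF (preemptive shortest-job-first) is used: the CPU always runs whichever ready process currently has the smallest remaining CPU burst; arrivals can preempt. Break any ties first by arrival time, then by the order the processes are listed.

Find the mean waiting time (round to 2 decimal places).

10.20

Gantt: | A 0-1 | C 1-6 | A 6-12 | B 12-20 | D 20-29 | E 29-39 |
Completion: A=12  B=20  C=6  D=29  E=39
Waiting times: A=5, B=2, C=0, D=15, E=29
Average waiting = (5+2+0+15+29) / 5 = 51/5 = 10.20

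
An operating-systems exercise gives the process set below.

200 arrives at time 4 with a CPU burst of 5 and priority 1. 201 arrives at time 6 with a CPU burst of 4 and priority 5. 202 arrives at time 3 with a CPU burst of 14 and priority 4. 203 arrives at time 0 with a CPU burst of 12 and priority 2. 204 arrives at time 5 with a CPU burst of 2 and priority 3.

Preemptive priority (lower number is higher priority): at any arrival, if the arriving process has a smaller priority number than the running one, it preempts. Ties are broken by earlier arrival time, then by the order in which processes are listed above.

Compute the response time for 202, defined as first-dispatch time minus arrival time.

16

Schedule: | 203 0-4 | 200 4-9 | 203 9-17 | 204 17-19 | 202 19-33 | 201 33-37 |
Completion: 200=9  201=37  202=33  203=17  204=19
Response(202) = first start − arrival = 19 − 3 = 16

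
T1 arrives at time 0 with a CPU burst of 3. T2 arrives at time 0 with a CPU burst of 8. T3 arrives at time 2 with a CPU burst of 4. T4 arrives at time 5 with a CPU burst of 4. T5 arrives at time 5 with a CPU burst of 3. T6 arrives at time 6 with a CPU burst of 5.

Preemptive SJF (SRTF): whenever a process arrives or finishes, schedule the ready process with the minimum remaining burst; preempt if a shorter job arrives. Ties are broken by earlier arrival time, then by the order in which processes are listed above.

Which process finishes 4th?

T4

Gantt: | T1 0-3 | T3 3-7 | T5 7-10 | T4 10-14 | T6 14-19 | T2 19-27 |
Completion: T1=3  T2=27  T3=7  T4=14  T5=10  T6=19
Finish order: T1 → T3 → T5 → T4 → T6 → T2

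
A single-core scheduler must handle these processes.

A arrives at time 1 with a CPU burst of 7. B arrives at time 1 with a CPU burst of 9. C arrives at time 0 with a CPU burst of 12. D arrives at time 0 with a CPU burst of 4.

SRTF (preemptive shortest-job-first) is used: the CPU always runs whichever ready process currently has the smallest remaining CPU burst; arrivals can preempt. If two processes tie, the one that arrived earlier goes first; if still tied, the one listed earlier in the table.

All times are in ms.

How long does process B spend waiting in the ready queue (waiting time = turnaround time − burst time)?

10

Timeline: | D 0-4 | A 4-11 | B 11-20 | C 20-32 |
Completion: A=11  B=20  C=32  D=4
Waiting(B) = turnaround − burst = 19 − 9 = 10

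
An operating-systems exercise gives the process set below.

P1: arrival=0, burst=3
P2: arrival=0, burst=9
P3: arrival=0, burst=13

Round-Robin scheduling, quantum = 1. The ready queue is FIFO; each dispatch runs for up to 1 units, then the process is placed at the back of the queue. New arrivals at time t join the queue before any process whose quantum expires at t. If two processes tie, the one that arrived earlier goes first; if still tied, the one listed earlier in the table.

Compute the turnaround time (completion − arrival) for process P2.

20

Timeline: | P1 0-1 | P2 1-2 | P3 2-3 | P1 3-4 | P2 4-5 | P3 5-6 | P1 6-7 | P2 7-8 | P3 8-9 | P2 9-10 | P3 10-11 | P2 11-12 | P3 12-13 | P2 13-14 | P3 14-15 | P2 15-16 | P3 16-17 | P2 17-18 | P3 18-19 | P2 19-20 | P3 20-25 |
Completion: P1=7  P2=20  P3=25
Turnaround(P2) = completion − arrival = 20 − 0 = 20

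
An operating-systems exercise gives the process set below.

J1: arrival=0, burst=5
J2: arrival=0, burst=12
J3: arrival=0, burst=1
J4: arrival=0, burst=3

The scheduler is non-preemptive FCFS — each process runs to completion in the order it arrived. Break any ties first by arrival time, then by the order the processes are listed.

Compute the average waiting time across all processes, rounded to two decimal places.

Gantt: | J1 0-5 | J2 5-17 | J3 17-18 | J4 18-21 |
Completion: J1=5  J2=17  J3=18  J4=21
Turnaround (C−A): J1=5  J2=17  J3=18  J4=21
Waiting times: J1=0, J2=5, J3=17, J4=18
Average waiting = (0+5+17+18) / 4 = 40/4 = 10.00

10.00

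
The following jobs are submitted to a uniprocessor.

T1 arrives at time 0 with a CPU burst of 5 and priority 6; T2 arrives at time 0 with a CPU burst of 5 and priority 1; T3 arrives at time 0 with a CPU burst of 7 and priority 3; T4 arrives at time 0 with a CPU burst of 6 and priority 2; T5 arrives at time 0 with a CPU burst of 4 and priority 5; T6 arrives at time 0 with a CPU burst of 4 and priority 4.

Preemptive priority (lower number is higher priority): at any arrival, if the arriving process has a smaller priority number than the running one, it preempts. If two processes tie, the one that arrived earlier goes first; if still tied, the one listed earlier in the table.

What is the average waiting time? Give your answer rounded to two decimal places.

13.67

Schedule: | T2 0-5 | T4 5-11 | T3 11-18 | T6 18-22 | T5 22-26 | T1 26-31 |
Completion: T1=31  T2=5  T3=18  T4=11  T5=26  T6=22
Turnaround (C−A): T1=31  T2=5  T3=18  T4=11  T5=26  T6=22
Waiting times: T1=26, T2=0, T3=11, T4=5, T5=22, T6=18
Average waiting = (26+0+11+5+22+18) / 6 = 82/6 = 13.67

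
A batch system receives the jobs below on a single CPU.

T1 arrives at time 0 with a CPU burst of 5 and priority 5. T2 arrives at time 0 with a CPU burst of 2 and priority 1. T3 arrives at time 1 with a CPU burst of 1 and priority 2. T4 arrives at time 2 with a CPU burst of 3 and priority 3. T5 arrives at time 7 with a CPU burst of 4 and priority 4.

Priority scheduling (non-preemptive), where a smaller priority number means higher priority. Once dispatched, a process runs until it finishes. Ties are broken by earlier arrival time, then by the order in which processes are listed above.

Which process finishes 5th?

T5

Timeline: | T2 0-2 | T3 2-3 | T4 3-6 | T1 6-11 | T5 11-15 |
Completion: T1=11  T2=2  T3=3  T4=6  T5=15
Turnaround (C−A): T1=11  T2=2  T3=2  T4=4  T5=8
Finish order: T2 → T3 → T4 → T1 → T5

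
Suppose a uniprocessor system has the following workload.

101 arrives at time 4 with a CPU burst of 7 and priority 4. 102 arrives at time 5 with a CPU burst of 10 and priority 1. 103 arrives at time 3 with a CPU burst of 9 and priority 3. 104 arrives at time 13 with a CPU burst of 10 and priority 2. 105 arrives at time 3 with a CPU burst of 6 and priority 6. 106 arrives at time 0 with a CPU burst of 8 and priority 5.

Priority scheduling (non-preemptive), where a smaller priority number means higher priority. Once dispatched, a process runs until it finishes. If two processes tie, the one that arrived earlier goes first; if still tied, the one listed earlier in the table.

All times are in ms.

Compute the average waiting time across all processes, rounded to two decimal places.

17.83

Schedule: | 106 0-8 | 102 8-18 | 104 18-28 | 103 28-37 | 101 37-44 | 105 44-50 |
Completion: 101=44  102=18  103=37  104=28  105=50  106=8
Turnaround (C−A): 101=40  102=13  103=34  104=15  105=47  106=8
Waiting times: 101=33, 102=3, 103=25, 104=5, 105=41, 106=0
Average waiting = (33+3+25+5+41+0) / 6 = 107/6 = 17.83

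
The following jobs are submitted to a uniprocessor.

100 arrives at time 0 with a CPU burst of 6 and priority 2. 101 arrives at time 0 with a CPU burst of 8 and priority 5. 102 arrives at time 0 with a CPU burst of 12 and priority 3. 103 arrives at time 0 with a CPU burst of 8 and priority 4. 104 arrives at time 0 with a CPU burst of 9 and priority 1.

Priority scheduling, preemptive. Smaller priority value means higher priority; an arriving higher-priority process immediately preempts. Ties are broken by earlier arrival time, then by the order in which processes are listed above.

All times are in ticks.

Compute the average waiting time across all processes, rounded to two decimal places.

Timeline: | 104 0-9 | 100 9-15 | 102 15-27 | 103 27-35 | 101 35-43 |
Completion: 100=15  101=43  102=27  103=35  104=9
Turnaround (C−A): 100=15  101=43  102=27  103=35  104=9
Waiting times: 100=9, 101=35, 102=15, 103=27, 104=0
Average waiting = (9+35+15+27+0) / 5 = 86/5 = 17.20

17.20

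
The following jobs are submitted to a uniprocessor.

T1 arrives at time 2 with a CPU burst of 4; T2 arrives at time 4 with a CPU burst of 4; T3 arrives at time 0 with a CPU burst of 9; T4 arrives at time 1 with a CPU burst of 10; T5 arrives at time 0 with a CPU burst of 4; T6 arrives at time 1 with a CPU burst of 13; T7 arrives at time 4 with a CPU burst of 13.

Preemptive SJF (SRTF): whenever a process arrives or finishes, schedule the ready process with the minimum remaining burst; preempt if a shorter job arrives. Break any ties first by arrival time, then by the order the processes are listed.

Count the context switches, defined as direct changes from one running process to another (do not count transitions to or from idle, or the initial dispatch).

6

Gantt: | T5 0-4 | T1 4-8 | T2 8-12 | T3 12-21 | T4 21-31 | T6 31-44 | T7 44-57 |
Completion: T1=8  T2=12  T3=21  T4=31  T5=4  T6=44  T7=57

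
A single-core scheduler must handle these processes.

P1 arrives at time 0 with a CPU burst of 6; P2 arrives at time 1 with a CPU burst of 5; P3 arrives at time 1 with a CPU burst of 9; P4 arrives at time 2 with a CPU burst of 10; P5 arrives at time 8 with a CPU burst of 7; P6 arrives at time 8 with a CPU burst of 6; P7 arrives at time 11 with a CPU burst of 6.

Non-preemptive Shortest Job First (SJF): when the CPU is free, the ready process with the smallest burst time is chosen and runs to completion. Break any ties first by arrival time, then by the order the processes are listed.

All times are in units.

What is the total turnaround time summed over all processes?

Timeline: | P1 0-6 | P2 6-11 | P6 11-17 | P7 17-23 | P5 23-30 | P3 30-39 | P4 39-49 |
Completion: P1=6  P2=11  P3=39  P4=49  P5=30  P6=17  P7=23
Turnaround (C−A): P1=6  P2=10  P3=38  P4=47  P5=22  P6=9  P7=12
Turnaround = completion − arrival: P1=6, P2=10, P3=38, P4=47, P5=22, P6=9, P7=12
Total turnaround = 6 + 10 + 38 + 47 + 22 + 9 + 12 = 144

144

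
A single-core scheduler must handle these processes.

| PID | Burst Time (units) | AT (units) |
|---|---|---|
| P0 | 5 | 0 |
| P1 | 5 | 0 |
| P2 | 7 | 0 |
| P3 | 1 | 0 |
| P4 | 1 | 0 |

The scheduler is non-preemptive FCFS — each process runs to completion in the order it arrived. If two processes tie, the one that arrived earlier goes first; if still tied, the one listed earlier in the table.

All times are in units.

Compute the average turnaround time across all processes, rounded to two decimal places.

Timeline: | P0 0-5 | P1 5-10 | P2 10-17 | P3 17-18 | P4 18-19 |
Completion: P0=5  P1=10  P2=17  P3=18  P4=19
Turnaround (C−A): P0=5  P1=10  P2=17  P3=18  P4=19
Turnaround times: P0=5, P1=10, P2=17, P3=18, P4=19
Average turnaround = (5+10+17+18+19) / 5 = 69/5 = 13.80

13.80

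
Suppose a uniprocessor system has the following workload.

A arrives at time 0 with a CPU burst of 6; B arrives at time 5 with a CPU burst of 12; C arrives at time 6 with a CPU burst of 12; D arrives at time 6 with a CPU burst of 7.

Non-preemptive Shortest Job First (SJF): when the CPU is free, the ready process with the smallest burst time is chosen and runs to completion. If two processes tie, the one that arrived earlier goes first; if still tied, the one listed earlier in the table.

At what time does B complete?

25

Schedule: | A 0-6 | D 6-13 | B 13-25 | C 25-37 |
Completion: A=6  B=25  C=37  D=13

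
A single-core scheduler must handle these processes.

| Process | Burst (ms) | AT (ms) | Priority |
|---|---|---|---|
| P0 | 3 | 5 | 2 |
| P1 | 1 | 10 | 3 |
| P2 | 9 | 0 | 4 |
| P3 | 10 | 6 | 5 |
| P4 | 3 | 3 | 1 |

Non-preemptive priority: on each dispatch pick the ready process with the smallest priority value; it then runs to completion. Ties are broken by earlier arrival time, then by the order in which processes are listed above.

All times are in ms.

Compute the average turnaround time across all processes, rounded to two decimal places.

10.80

Timeline: | P2 0-9 | P4 9-12 | P0 12-15 | P1 15-16 | P3 16-26 |
Completion: P0=15  P1=16  P2=9  P3=26  P4=12
Turnaround (C−A): P0=10  P1=6  P2=9  P3=20  P4=9
Turnaround times: P0=10, P1=6, P2=9, P3=20, P4=9
Average turnaround = (10+6+9+20+9) / 5 = 54/5 = 10.80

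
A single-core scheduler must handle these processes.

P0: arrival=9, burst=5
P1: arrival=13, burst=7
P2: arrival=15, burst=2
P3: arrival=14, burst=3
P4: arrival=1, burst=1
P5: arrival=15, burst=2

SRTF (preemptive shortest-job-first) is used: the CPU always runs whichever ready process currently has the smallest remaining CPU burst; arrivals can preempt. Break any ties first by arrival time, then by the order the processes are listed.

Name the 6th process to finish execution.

P1

Schedule: | idle 0-1 | P4 1-2 | idle 2-9 | P0 9-14 | P3 14-17 | P2 17-19 | P5 19-21 | P1 21-28 |
Completion: P0=14  P1=28  P2=19  P3=17  P4=2  P5=21
Turnaround (C−A): P0=5  P1=15  P2=4  P3=3  P4=1  P5=6
Finish order: P4 → P0 → P3 → P2 → P5 → P1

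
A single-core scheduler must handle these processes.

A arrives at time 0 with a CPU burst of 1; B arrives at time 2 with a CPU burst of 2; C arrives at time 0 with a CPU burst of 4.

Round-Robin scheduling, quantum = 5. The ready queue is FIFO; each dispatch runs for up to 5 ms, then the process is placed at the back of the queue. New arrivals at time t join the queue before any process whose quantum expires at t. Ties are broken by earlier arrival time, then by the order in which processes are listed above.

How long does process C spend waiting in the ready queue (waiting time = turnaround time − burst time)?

Timeline: | A 0-1 | C 1-5 | B 5-7 |
Completion: A=1  B=7  C=5
Waiting(C) = turnaround − burst = 5 − 4 = 1

1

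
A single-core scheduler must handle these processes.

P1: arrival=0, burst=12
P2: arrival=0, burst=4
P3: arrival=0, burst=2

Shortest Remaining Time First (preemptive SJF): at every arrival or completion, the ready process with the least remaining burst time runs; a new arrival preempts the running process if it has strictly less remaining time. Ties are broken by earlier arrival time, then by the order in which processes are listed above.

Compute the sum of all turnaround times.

Timeline: | P3 0-2 | P2 2-6 | P1 6-18 |
Completion: P1=18  P2=6  P3=2
Turnaround = completion − arrival: P1=18, P2=6, P3=2
Total turnaround = 18 + 6 + 2 = 26

26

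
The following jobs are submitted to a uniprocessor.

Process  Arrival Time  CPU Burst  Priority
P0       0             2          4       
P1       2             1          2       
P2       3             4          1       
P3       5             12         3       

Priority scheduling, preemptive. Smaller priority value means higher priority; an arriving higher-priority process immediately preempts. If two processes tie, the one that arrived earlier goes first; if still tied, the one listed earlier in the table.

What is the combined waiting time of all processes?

2

Timeline: | P0 0-2 | P1 2-3 | P2 3-7 | P3 7-19 |
Completion: P0=2  P1=3  P2=7  P3=19
Turnaround (C−A): P0=2  P1=1  P2=4  P3=14
Waiting = turnaround − burst: P0=0, P1=0, P2=0, P3=2
Total waiting = 0 + 0 + 0 + 2 = 2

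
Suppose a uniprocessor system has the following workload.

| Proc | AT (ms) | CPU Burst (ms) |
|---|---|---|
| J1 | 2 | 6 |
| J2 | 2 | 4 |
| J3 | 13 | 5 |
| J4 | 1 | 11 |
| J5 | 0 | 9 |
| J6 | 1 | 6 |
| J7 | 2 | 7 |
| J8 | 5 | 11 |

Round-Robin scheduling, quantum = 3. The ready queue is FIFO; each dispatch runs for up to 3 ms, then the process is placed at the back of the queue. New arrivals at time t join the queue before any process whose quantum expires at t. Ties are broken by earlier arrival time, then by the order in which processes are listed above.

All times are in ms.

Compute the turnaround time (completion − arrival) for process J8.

54

Gantt: | J5 0-3 | J4 3-6 | J6 6-9 | J1 9-12 | J2 12-15 | J7 15-18 | J5 18-21 | J8 21-24 | J4 24-27 | J6 27-30 | J1 30-33 | J3 33-36 | J2 36-37 | J7 37-40 | J5 40-43 | J8 43-46 | J4 46-49 | J3 49-51 | J7 51-52 | J8 52-55 | J4 55-57 | J8 57-59 |
Completion: J1=33  J2=37  J3=51  J4=57  J5=43  J6=30  J7=52  J8=59
Turnaround (C−A): J1=31  J2=35  J3=38  J4=56  J5=43  J6=29  J7=50  J8=54
Turnaround(J8) = completion − arrival = 59 − 5 = 54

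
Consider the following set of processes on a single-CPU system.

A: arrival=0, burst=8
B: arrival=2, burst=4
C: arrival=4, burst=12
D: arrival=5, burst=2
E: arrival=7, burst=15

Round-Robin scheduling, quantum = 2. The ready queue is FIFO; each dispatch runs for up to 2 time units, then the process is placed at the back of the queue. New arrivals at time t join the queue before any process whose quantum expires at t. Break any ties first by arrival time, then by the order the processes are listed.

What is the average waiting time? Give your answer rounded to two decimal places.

Schedule: | A 0-2 | B 2-4 | A 4-6 | C 6-8 | B 8-10 | D 10-12 | A 12-14 | E 14-16 | C 16-18 | A 18-20 | E 20-22 | C 22-24 | E 24-26 | C 26-28 | E 28-30 | C 30-32 | E 32-34 | C 34-36 | E 36-41 |
Completion: A=20  B=10  C=36  D=12  E=41
Turnaround (C−A): A=20  B=8  C=32  D=7  E=34
Waiting times: A=12, B=4, C=20, D=5, E=19
Average waiting = (12+4+20+5+19) / 5 = 60/5 = 12.00

12.00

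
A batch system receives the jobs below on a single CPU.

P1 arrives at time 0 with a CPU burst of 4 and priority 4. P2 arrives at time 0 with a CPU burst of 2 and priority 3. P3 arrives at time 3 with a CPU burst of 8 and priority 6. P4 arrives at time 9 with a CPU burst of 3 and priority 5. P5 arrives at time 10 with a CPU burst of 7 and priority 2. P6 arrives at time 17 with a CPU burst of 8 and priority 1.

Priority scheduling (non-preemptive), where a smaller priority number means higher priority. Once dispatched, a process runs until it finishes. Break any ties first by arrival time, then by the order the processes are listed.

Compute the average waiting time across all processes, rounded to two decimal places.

5.50

Timeline: | P2 0-2 | P1 2-6 | P3 6-14 | P5 14-21 | P6 21-29 | P4 29-32 |
Completion: P1=6  P2=2  P3=14  P4=32  P5=21  P6=29
Turnaround (C−A): P1=6  P2=2  P3=11  P4=23  P5=11  P6=12
Waiting times: P1=2, P2=0, P3=3, P4=20, P5=4, P6=4
Average waiting = (2+0+3+20+4+4) / 6 = 33/6 = 5.50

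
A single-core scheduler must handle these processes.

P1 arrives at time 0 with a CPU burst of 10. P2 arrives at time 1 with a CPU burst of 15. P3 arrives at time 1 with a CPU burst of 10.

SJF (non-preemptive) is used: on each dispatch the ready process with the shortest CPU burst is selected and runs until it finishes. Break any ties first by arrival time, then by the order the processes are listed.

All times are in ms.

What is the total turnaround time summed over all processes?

63

Schedule: | P1 0-10 | P3 10-20 | P2 20-35 |
Completion: P1=10  P2=35  P3=20
Turnaround = completion − arrival: P1=10, P2=34, P3=19
Total turnaround = 10 + 34 + 19 = 63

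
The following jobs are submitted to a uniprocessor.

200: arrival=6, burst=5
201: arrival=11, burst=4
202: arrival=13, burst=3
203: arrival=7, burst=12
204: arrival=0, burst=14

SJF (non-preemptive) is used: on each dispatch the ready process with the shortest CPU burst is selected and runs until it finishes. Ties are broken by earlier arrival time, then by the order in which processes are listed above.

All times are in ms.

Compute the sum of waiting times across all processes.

41

Timeline: | 204 0-14 | 202 14-17 | 201 17-21 | 200 21-26 | 203 26-38 |
Completion: 200=26  201=21  202=17  203=38  204=14
Waiting = turnaround − burst: 200=15, 201=6, 202=1, 203=19, 204=0
Total waiting = 15 + 6 + 1 + 19 + 0 = 41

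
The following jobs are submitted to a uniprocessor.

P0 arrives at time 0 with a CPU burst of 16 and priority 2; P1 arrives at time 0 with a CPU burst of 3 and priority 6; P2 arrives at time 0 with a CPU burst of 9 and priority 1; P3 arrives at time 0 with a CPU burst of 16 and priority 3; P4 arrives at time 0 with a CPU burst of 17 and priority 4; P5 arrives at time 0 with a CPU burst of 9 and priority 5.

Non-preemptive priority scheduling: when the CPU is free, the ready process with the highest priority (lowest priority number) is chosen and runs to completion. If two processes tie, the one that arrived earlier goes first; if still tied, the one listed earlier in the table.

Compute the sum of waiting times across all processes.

Gantt: | P2 0-9 | P0 9-25 | P3 25-41 | P4 41-58 | P5 58-67 | P1 67-70 |
Completion: P0=25  P1=70  P2=9  P3=41  P4=58  P5=67
Turnaround (C−A): P0=25  P1=70  P2=9  P3=41  P4=58  P5=67
Waiting = turnaround − burst: P0=9, P1=67, P2=0, P3=25, P4=41, P5=58
Total waiting = 9 + 67 + 0 + 25 + 41 + 58 = 200

200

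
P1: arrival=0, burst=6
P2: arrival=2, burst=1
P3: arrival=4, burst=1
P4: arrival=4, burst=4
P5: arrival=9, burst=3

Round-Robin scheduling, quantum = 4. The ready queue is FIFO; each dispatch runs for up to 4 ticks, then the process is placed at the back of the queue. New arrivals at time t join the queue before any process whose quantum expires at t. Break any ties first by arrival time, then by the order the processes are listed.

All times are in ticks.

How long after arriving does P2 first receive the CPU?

Schedule: | P1 0-4 | P2 4-5 | P3 5-6 | P4 6-10 | P1 10-12 | P5 12-15 |
Completion: P1=12  P2=5  P3=6  P4=10  P5=15
Response(P2) = first start − arrival = 4 − 2 = 2

2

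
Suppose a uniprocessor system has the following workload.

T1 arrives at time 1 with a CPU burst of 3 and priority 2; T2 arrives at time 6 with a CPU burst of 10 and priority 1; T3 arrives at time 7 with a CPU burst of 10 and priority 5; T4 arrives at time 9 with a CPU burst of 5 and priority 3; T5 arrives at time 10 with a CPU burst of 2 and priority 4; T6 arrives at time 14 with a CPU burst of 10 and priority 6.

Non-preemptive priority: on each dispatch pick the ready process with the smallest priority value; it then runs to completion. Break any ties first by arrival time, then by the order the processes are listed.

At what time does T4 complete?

21

Timeline: | idle 0-1 | T1 1-4 | idle 4-6 | T2 6-16 | T4 16-21 | T5 21-23 | T3 23-33 | T6 33-43 |
Completion: T1=4  T2=16  T3=33  T4=21  T5=23  T6=43
Turnaround (C−A): T1=3  T2=10  T3=26  T4=12  T5=13  T6=29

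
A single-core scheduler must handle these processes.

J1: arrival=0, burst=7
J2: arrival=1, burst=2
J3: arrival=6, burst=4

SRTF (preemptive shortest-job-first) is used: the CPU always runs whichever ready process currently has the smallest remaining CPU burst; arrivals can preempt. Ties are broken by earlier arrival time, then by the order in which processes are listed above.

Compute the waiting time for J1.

Gantt: | J1 0-1 | J2 1-3 | J1 3-9 | J3 9-13 |
Completion: J1=9  J2=3  J3=13
Turnaround (C−A): J1=9  J2=2  J3=7
Waiting(J1) = turnaround − burst = 9 − 7 = 2

2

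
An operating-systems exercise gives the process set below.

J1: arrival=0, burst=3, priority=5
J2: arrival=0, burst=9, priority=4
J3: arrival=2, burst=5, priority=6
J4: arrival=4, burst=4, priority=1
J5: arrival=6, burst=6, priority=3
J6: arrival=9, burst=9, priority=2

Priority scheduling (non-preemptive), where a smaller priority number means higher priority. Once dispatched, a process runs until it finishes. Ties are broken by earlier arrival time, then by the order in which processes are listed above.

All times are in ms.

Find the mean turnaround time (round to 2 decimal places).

Gantt: | J2 0-9 | J4 9-13 | J6 13-22 | J5 22-28 | J1 28-31 | J3 31-36 |
Completion: J1=31  J2=9  J3=36  J4=13  J5=28  J6=22
Turnaround (C−A): J1=31  J2=9  J3=34  J4=9  J5=22  J6=13
Turnaround times: J1=31, J2=9, J3=34, J4=9, J5=22, J6=13
Average turnaround = (31+9+34+9+22+13) / 6 = 118/6 = 19.67

19.67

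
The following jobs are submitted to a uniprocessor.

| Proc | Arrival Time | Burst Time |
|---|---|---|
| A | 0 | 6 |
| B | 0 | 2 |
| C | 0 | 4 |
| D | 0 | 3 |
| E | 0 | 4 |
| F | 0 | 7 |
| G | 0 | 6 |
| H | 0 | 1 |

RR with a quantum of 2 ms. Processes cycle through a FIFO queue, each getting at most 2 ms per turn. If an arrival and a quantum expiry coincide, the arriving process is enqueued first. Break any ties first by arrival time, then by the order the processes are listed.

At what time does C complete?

19

Gantt: | A 0-2 | B 2-4 | C 4-6 | D 6-8 | E 8-10 | F 10-12 | G 12-14 | H 14-15 | A 15-17 | C 17-19 | D 19-20 | E 20-22 | F 22-24 | G 24-26 | A 26-28 | F 28-30 | G 30-32 | F 32-33 |
Completion: A=28  B=4  C=19  D=20  E=22  F=33  G=32  H=15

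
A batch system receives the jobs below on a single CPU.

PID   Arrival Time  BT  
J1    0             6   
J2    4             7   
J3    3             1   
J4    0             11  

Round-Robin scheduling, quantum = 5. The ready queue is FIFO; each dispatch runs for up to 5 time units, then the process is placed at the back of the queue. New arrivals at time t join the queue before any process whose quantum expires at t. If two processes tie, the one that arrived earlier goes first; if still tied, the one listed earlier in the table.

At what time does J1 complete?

17

Schedule: | J1 0-5 | J4 5-10 | J3 10-11 | J2 11-16 | J1 16-17 | J4 17-22 | J2 22-24 | J4 24-25 |
Completion: J1=17  J2=24  J3=11  J4=25
Turnaround (C−A): J1=17  J2=20  J3=8  J4=25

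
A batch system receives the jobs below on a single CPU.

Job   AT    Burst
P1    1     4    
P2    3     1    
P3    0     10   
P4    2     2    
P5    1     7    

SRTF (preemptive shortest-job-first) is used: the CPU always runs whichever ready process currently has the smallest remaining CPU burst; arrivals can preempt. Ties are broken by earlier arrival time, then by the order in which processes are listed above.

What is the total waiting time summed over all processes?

Gantt: | P3 0-1 | P1 1-2 | P4 2-4 | P2 4-5 | P1 5-8 | P5 8-15 | P3 15-24 |
Completion: P1=8  P2=5  P3=24  P4=4  P5=15
Waiting = turnaround − burst: P1=3, P2=1, P3=14, P4=0, P5=7
Total waiting = 3 + 1 + 14 + 0 + 7 = 25

25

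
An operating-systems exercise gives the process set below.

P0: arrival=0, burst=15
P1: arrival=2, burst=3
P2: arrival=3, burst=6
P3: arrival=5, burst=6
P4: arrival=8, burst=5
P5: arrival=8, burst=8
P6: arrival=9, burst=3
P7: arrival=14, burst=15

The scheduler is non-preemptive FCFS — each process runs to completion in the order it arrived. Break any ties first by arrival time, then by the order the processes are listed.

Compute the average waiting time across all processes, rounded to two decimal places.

Timeline: | P0 0-15 | P1 15-18 | P2 18-24 | P3 24-30 | P4 30-35 | P5 35-43 | P6 43-46 | P7 46-61 |
Completion: P0=15  P1=18  P2=24  P3=30  P4=35  P5=43  P6=46  P7=61
Turnaround (C−A): P0=15  P1=16  P2=21  P3=25  P4=27  P5=35  P6=37  P7=47
Waiting times: P0=0, P1=13, P2=15, P3=19, P4=22, P5=27, P6=34, P7=32
Average waiting = (0+13+15+19+22+27+34+32) / 8 = 162/8 = 20.25

20.25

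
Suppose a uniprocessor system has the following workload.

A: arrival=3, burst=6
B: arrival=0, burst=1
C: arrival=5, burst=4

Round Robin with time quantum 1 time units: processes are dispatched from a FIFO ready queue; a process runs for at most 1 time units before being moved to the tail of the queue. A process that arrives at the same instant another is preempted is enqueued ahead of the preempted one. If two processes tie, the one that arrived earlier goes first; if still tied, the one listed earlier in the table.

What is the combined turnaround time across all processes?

18

Gantt: | B 0-1 | idle 1-3 | A 3-5 | C 5-6 | A 6-7 | C 7-8 | A 8-9 | C 9-10 | A 10-11 | C 11-12 | A 12-13 |
Completion: A=13  B=1  C=12
Turnaround = completion − arrival: A=10, B=1, C=7
Total turnaround = 10 + 1 + 7 = 18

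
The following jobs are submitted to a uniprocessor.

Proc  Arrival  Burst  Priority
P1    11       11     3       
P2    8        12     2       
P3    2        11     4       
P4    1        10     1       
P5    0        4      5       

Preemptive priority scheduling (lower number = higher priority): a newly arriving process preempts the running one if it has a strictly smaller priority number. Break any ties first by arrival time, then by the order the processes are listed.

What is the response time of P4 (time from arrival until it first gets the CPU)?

Gantt: | P5 0-1 | P4 1-11 | P2 11-23 | P1 23-34 | P3 34-45 | P5 45-48 |
Completion: P1=34  P2=23  P3=45  P4=11  P5=48
Response(P4) = first start − arrival = 1 − 1 = 0

0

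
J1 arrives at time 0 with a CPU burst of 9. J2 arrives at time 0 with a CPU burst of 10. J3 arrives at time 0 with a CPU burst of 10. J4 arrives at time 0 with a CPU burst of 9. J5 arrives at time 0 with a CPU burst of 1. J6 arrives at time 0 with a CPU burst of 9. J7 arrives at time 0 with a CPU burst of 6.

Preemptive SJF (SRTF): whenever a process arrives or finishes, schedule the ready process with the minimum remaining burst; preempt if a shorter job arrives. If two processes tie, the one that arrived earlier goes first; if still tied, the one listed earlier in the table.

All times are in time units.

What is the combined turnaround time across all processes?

181

Schedule: | J5 0-1 | J7 1-7 | J1 7-16 | J4 16-25 | J6 25-34 | J2 34-44 | J3 44-54 |
Completion: J1=16  J2=44  J3=54  J4=25  J5=1  J6=34  J7=7
Turnaround = completion − arrival: J1=16, J2=44, J3=54, J4=25, J5=1, J6=34, J7=7
Total turnaround = 16 + 44 + 54 + 25 + 1 + 34 + 7 = 181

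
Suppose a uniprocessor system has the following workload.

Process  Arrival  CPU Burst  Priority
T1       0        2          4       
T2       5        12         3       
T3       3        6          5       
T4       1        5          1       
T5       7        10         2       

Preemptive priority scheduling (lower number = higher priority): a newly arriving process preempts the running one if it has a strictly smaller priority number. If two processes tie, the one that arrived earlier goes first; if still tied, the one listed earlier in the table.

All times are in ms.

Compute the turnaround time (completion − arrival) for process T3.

Schedule: | T1 0-1 | T4 1-6 | T2 6-7 | T5 7-17 | T2 17-28 | T1 28-29 | T3 29-35 |
Completion: T1=29  T2=28  T3=35  T4=6  T5=17
Turnaround (C−A): T1=29  T2=23  T3=32  T4=5  T5=10
Turnaround(T3) = completion − arrival = 35 − 3 = 32

32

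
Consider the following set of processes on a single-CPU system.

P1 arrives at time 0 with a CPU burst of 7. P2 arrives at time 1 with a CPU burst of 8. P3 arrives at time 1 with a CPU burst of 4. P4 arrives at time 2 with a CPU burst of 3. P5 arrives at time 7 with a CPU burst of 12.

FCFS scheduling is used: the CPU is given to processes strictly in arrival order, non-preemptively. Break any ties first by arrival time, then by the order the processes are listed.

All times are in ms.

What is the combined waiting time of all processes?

Gantt: | P1 0-7 | P2 7-15 | P3 15-19 | P4 19-22 | P5 22-34 |
Completion: P1=7  P2=15  P3=19  P4=22  P5=34
Waiting = turnaround − burst: P1=0, P2=6, P3=14, P4=17, P5=15
Total waiting = 0 + 6 + 14 + 17 + 15 = 52

52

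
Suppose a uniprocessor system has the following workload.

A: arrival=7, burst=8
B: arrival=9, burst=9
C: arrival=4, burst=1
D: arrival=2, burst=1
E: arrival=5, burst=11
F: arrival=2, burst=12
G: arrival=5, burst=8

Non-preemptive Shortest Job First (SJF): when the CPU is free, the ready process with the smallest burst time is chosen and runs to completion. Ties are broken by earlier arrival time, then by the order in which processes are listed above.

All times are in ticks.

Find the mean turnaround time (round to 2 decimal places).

Schedule: | idle 0-2 | D 2-3 | F 3-15 | C 15-16 | G 16-24 | A 24-32 | B 32-41 | E 41-52 |
Completion: A=32  B=41  C=16  D=3  E=52  F=15  G=24
Turnaround times: A=25, B=32, C=12, D=1, E=47, F=13, G=19
Average turnaround = (25+32+12+1+47+13+19) / 7 = 149/7 = 21.29

21.29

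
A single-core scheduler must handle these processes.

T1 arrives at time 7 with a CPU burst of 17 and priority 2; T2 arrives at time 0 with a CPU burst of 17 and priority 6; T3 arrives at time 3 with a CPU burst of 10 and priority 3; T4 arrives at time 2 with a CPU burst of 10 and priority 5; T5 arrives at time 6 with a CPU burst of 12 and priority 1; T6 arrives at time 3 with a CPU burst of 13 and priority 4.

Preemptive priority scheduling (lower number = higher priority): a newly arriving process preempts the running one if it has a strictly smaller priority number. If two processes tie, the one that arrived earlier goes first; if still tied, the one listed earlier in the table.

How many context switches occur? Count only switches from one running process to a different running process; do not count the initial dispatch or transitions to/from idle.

8

Schedule: | T2 0-2 | T4 2-3 | T3 3-6 | T5 6-18 | T1 18-35 | T3 35-42 | T6 42-55 | T4 55-64 | T2 64-79 |
Completion: T1=35  T2=79  T3=42  T4=64  T5=18  T6=55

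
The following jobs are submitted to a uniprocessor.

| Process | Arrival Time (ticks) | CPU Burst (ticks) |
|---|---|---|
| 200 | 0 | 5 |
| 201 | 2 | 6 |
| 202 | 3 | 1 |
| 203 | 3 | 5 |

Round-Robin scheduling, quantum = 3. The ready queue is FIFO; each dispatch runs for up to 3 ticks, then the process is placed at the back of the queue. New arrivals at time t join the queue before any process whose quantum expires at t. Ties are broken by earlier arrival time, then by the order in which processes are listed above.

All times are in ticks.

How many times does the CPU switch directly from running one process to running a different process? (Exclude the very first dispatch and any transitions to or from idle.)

6

Gantt: | 200 0-3 | 201 3-6 | 202 6-7 | 203 7-10 | 200 10-12 | 201 12-15 | 203 15-17 |
Completion: 200=12  201=15  202=7  203=17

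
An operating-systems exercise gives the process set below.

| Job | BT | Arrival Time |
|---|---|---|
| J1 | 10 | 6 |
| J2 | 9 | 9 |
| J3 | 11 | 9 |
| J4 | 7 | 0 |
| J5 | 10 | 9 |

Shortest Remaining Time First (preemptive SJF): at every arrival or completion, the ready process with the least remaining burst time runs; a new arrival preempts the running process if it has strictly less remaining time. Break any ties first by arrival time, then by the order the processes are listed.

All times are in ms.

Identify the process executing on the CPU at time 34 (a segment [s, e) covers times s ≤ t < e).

J5

Timeline: | J4 0-7 | J1 7-17 | J2 17-26 | J5 26-36 | J3 36-47 |
Completion: J1=17  J2=26  J3=47  J4=7  J5=36
Turnaround (C−A): J1=11  J2=17  J3=38  J4=7  J5=27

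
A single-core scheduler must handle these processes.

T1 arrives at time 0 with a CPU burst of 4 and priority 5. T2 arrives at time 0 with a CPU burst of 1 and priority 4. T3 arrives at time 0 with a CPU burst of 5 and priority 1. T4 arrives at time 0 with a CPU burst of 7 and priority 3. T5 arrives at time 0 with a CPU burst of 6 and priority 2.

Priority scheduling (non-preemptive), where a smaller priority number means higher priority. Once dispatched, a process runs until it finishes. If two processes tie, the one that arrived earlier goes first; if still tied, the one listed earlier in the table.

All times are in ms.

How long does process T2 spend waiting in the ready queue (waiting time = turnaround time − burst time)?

Gantt: | T3 0-5 | T5 5-11 | T4 11-18 | T2 18-19 | T1 19-23 |
Completion: T1=23  T2=19  T3=5  T4=18  T5=11
Turnaround (C−A): T1=23  T2=19  T3=5  T4=18  T5=11
Waiting(T2) = turnaround − burst = 19 − 1 = 18

18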